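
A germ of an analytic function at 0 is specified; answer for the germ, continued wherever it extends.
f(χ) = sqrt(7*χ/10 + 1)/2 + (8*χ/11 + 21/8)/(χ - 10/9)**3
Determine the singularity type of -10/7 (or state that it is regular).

The term (1/2)*sqrt(1 - χ/(-10/7)) has argument 1 - -10/7/(-10/7) = 0 at -10/7: a square-root (algebraic, two-sheeted) branch point; the remaining terms are analytic or single-valued there.

The point is an algebraic (square-root) branch point.


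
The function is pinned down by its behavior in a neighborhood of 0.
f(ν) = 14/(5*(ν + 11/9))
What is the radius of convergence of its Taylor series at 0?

Denominator factor (ν + 11/9): pole of order 1 at -11/9, modulus 11/9.
The radius of convergence is the smallest modulus among the singular points: 11/9.

The radius of convergence is 11/9.


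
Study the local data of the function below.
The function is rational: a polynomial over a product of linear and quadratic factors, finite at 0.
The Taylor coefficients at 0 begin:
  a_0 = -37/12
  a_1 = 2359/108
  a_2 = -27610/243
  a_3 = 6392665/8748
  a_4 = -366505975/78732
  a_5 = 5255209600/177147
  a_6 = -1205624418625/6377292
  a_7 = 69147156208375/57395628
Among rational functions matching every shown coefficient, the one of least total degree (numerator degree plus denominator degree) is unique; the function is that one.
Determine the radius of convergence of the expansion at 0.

No rational of total degree below 4 reproduces all 8 coefficients; solving the [2/2] Pade equations on them gives f(ρ) = (-15*ρ**2 - 9*ρ/5 + 37/20)/(ρ**2 - 11*ρ/3 - 3/5), whose expansion matches every shown term.
Denominator factor (ρ**2 - 11*ρ/3 - 3/5): discriminant 713/45, real irrational roots 11/6 + (1/30)*sqrt(3565) and 11/6 - (1/30)*sqrt(3565); poles of order 1, moduli 11/6 + (1/30)*sqrt(3565) and -11/6 + (1/30)*sqrt(3565).
The radius of convergence is the smallest modulus among the singular points: -11/6 + (1/30)*sqrt(3565).

The radius of convergence is -11/6 + (1/30)*sqrt(3565).


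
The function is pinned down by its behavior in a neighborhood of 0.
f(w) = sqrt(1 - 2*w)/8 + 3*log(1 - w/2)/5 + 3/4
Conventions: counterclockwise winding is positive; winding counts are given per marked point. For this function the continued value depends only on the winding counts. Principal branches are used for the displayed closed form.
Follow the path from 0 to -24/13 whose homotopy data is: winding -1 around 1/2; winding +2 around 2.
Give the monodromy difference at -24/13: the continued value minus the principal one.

Continued minus principal equals (-(1/52)*sqrt(793)) + ((12/5)*pi)*i.

The rational part is single-valued and drops out of the difference; each branch term changes only by its own monodromy.
(1/8)*sqrt(1 - w/(1/2)): winding -1 is odd, the square root flips sign, contributing -2*(1/8)*sqrt(1 - (-24/13)/(1/2)) = -2*(1/8)*sqrt(61/13) = -(1/52)*sqrt(793).
(3/5)*log(1 - w/(2)): each positive loop around 2 adds 2*pi*i to the log, so winding +2 contributes (3/5)*(2)*2*pi*i = (12/5)*pi*i.
Summing the contributions at w = -24/13 gives (-(1/52)*sqrt(793)) + ((12/5)*pi)*i.


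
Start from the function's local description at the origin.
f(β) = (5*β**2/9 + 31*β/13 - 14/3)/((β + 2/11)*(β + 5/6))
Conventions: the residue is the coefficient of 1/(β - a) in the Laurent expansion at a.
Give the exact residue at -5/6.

At the order-1 pole -5/6 set g(β) = (β - (-5/6))*f(β) = (5*β**2/9 + 31*β/13 - 14/3)/(β + 2/11).
Simple pole: residue = g(a) at a = -5/6, which is 290411/30186.

The residue is 290411/30186.


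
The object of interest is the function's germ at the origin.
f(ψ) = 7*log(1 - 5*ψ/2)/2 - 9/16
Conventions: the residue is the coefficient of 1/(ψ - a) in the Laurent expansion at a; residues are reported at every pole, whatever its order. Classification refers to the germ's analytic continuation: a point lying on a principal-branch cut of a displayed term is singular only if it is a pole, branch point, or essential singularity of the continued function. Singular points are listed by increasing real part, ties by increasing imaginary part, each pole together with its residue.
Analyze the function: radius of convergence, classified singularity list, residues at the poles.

Radius of convergence at 0: 2/5.
At 2/5: a logarithmic branch point.

Branch term (7/2)*log(1 - ψ/(2/5)): its argument vanishes at ψ = 2/5, a logarithmic branch point, modulus 2/5.
The radius of convergence is the smallest modulus among the singular points: 2/5.


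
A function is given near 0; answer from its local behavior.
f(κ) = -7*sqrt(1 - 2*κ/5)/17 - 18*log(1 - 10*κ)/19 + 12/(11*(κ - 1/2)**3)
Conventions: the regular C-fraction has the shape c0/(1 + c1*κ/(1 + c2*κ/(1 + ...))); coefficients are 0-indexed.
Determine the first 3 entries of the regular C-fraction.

Taylor coefficients (expand at 0): a_0 = -1709/187, a_1 = -760477/17765, a_2 = -28793137/177650.
c0 = a_0 = -1709/187. Peel one level at a time: if S = 1 + c*κ/S' with S'(0) = 1, then c is the κ-coefficient of S and S' = c*κ/(S - 1).
S_1 = c0/f = 1 + (-760477/162355)*κ + (221708583531/52718292050)*κ^2 + ...; c1 = -760477/162355.
S_2 = c1*κ/(S_1 - 1) = 1 + (221708583531/246934486670)*κ + ...; c2 = 221708583531/246934486670.

The regular C-fraction coefficients are [-1709/187, -760477/162355, 221708583531/246934486670].


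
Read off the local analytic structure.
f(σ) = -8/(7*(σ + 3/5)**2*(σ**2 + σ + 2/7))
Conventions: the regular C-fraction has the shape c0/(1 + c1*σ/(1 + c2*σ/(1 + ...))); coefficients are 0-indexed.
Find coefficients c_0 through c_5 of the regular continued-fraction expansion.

Taylor coefficients (expand at 0): a_0 = -100/9, a_1 = 2050/27, a_2 = -2875/9, a_3 = 514225/486, a_4 = -8788475/2916, a_5 = 44921875/5832.
c0 = a_0 = -100/9. Peel one level at a time: if S = 1 + c*σ/S' with S'(0) = 1, then c is the σ-coefficient of S and S' = c*σ/(S - 1).
S_1 = c0/f = 1 + (41/6)*σ + (323/18)*σ^2 + ...; c1 = 41/6.
S_2 = c1*σ/(S_1 - 1) = 1 + (-323/123)*σ + (56974/15129)*σ^2 + ...; c2 = -323/123.
S_3 = c2*σ/(S_2 - 1) = 1 + (56974/39729)*σ + (91700/104329)*σ^2 + ...; c3 = 56974/39729.
S_4 = c3*σ/(S_3 - 1) = 1 + (-5639550/9201301)*σ + (1064518875/1623018338)*σ^2 + ...; c4 = -5639550/9201301.
S_5 = c4*σ/(S_4 - 1) = 1 + (15973965/14927188)*σ + ...; c5 = 15973965/14927188.

The regular C-fraction coefficients are [-100/9, 41/6, -323/123, 56974/39729, -5639550/9201301, 15973965/14927188].


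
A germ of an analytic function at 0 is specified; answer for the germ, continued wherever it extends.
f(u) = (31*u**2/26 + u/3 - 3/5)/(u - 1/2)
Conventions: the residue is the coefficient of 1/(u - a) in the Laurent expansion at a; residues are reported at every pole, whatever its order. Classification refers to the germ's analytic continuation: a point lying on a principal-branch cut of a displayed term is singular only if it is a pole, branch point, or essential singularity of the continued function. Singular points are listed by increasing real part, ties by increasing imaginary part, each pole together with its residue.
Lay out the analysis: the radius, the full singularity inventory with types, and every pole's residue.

Radius of convergence at 0: 1/2.
At 1/2: a pole of order 1; residue -211/1560.

Denominator factor (u - 1/2): pole of order 1 at 1/2, modulus 1/2.
The radius of convergence is the smallest modulus among the singular points: 1/2.
At the order-1 pole 1/2 set g(u) = (u - (1/2))*f(u) = 31*u**2/26 + u/3 - 3/5.
Simple pole: residue = g(a) at a = 1/2, which is -211/1560.


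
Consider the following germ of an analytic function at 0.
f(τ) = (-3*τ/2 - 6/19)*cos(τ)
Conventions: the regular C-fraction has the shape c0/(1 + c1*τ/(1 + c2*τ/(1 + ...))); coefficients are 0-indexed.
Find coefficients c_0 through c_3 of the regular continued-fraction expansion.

The regular C-fraction coefficients are [-6/19, -19/4, 369/76, -2/19].

Taylor coefficients (expand at 0): a_0 = -6/19, a_1 = -3/2, a_2 = 3/19, a_3 = 3/4.
c0 = a_0 = -6/19. Peel one level at a time: if S = 1 + c*τ/S' with S'(0) = 1, then c is the τ-coefficient of S and S' = c*τ/(S - 1).
S_1 = c0/f = 1 + (-19/4)*τ + (369/16)*τ^2 + ...; c1 = -19/4.
S_2 = c1*τ/(S_1 - 1) = 1 + (369/76)*τ + (369/722)*τ^2 + ...; c2 = 369/76.
S_3 = c2*τ/(S_2 - 1) = 1 + (-2/19)*τ + ...; c3 = -2/19.


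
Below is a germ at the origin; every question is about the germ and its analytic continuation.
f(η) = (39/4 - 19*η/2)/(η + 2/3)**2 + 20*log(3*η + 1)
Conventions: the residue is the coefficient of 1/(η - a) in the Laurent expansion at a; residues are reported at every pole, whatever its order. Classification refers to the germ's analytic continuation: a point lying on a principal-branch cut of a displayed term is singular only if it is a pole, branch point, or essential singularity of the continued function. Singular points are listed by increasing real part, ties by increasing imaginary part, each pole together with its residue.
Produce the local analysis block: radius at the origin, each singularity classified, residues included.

Radius of convergence at 0: 1/3.
At -2/3: a pole of order 2; residue -19/2.
At -1/3: a logarithmic branch point.

Denominator factor (η + 2/3)^2: pole of order 2 at -2/3, modulus 2/3.
Branch term (20)*log(1 - η/(-1/3)): its argument vanishes at η = -1/3, a logarithmic branch point, modulus 1/3.
The radius of convergence is the smallest modulus among the singular points: 1/3.
The branch term is analytic at -2/3 and contributes nothing to the residue; only the rational part matters.
At the order-2 pole -2/3 set g(η) = (η - (-2/3))^2*(rational part) = 39/4 - 19*η/2.
Order-2 pole: residue = g'(a); g'(-2/3) = -19/2, so the residue is -19/2.
List the singular points by increasing real part (a conjugate pair: the negative imaginary part first).


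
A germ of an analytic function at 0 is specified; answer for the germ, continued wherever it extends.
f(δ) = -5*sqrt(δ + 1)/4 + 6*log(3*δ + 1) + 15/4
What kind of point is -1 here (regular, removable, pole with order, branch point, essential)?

The term (-5/4)*sqrt(1 - δ/(-1)) has argument 1 - -1/(-1) = 0 at -1: a square-root (algebraic, two-sheeted) branch point; the remaining terms are analytic or single-valued there.

The point is an algebraic (square-root) branch point.


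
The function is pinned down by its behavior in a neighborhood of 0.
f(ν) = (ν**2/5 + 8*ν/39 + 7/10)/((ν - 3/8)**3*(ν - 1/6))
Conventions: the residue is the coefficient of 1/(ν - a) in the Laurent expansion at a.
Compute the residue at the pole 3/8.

The residue is 664704/8125.

At the order-3 pole 3/8 set g(ν) = (ν - (3/8))^3*f(ν) = (ν**2/5 + 8*ν/39 + 7/10)/(ν - 1/6).
Order-3 pole: residue = g''(a)/2; g''(3/8) = 1329408/8125, so the residue is 664704/8125.


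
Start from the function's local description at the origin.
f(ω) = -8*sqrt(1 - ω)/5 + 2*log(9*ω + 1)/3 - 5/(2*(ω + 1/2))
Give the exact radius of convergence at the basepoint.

The radius of convergence is 1/9.

Denominator factor (ω + 1/2): pole of order 1 at -1/2, modulus 1/2.
Branch term (2/3)*log(1 - ω/(-1/9)): its argument vanishes at ω = -1/9, a logarithmic branch point, modulus 1/9.
Branch term (-8/5)*sqrt(1 - ω/(1)): its argument vanishes at ω = 1, a square-root branch point, modulus 1.
The radius of convergence is the smallest modulus among the singular points: 1/9.


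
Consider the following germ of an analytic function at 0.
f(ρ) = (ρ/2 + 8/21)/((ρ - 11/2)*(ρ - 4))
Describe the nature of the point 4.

The point is a pole of order 1.

The denominator factor ρ - 4 vanishes at 4 and appears to the power 1; the numerator there equals 50/21, nonzero, and no other factor vanishes.
Hence a pole whose order is the multiplicity, 1.


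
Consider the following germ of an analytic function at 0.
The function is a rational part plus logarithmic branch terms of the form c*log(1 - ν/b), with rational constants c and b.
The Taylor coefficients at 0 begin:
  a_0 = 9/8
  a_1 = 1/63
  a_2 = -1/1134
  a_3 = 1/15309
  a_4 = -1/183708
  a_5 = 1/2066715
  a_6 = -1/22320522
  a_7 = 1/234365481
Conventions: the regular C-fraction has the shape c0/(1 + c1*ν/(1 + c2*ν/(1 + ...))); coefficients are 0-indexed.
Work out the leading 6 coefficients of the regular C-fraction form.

The regular C-fraction coefficients are [9/8, -8/567, 79/1134, 7/474, 29/711, 79/3915].

Taylor coefficients (read off): a_0 = 9/8, a_1 = 1/63, a_2 = -1/1134, a_3 = 1/15309, a_4 = -1/183708, a_5 = 1/2066715.
c0 = a_0 = 9/8. Peel one level at a time: if S = 1 + c*ν/S' with S'(0) = 1, then c is the ν-coefficient of S and S' = c*ν/(S - 1).
S_1 = c0/f = 1 + (-8/567)*ν + (316/321489)*ν^2 + ...; c1 = -8/567.
S_2 = c1*ν/(S_1 - 1) = 1 + (79/1134)*ν + (-1/972)*ν^2 + ...; c2 = 79/1134.
S_3 = c2*ν/(S_2 - 1) = 1 + (7/474)*ν + (-203/337014)*ν^2 + ...; c3 = 7/474.
S_4 = c3*ν/(S_3 - 1) = 1 + (29/711)*ν + (-1/1215)*ν^2 + ...; c4 = 29/711.
S_5 = c4*ν/(S_4 - 1) = 1 + (79/3915)*ν + ...; c5 = 79/3915.


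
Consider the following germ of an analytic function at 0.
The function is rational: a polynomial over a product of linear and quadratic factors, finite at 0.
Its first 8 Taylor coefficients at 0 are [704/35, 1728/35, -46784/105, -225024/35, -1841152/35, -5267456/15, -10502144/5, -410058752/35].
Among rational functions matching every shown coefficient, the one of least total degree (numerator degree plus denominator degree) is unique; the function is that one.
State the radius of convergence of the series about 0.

No rational of total degree below 5 reproduces all 8 coefficients; solving the [2/3] Pade equations on them gives f(ν) = (17*ν**2/15 + 3*ν - 11/35)/(ν - 1/4)**3, whose expansion matches every shown term.
Denominator factor (ν - 1/4)^3: pole of order 3 at 1/4, modulus 1/4.
The radius of convergence is the smallest modulus among the singular points: 1/4.

The radius of convergence is 1/4.


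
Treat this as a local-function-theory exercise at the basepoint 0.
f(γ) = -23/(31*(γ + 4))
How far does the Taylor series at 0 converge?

Denominator factor (γ + 4): pole of order 1 at -4, modulus 4.
The radius of convergence is the smallest modulus among the singular points: 4.

The radius of convergence is 4.


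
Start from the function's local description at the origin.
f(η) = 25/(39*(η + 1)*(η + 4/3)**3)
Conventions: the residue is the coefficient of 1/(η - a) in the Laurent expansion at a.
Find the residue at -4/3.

At the order-3 pole -4/3 set g(η) = (η - (-4/3))^3*f(η) = 25/(39*(η + 1)).
Order-3 pole: residue = g''(a)/2; g''(-4/3) = -450/13, so the residue is -225/13.

The residue is -225/13.


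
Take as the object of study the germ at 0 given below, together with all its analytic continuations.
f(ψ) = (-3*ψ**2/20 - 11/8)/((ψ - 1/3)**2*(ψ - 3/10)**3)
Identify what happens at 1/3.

The point is a pole of order 2.

The denominator factor ψ - 1/3 vanishes at 1/3 and appears to the power 2; the numerator there equals -167/120, nonzero, and no other factor vanishes.
Hence a pole whose order is the multiplicity, 2.


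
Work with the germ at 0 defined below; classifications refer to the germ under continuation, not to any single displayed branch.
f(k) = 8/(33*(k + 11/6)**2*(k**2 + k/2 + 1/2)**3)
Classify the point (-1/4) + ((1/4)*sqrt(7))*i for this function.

The denominator factor k**2 + k/2 + 1/2 vanishes at (-1/4) + ((1/4)*sqrt(7))*i and appears to the power 3; the numerator there equals 8/33, nonzero, and no other factor vanishes.
Hence a pole whose order is the multiplicity, 3.

The point is a pole of order 3.


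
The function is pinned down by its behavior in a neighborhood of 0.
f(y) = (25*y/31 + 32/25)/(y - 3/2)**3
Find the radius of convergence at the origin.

Denominator factor (y - 3/2)^3: pole of order 3 at 3/2, modulus 3/2.
The radius of convergence is the smallest modulus among the singular points: 3/2.

The radius of convergence is 3/2.


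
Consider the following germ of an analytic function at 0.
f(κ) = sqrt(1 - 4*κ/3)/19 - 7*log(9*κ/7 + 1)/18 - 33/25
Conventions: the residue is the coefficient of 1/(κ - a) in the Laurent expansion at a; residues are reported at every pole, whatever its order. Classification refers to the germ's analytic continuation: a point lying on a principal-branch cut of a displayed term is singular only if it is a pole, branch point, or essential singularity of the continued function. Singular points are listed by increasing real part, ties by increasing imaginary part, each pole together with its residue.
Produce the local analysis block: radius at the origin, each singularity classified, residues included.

Branch term (-7/18)*log(1 - κ/(-7/9)): its argument vanishes at κ = -7/9, a logarithmic branch point, modulus 7/9.
Branch term (1/19)*sqrt(1 - κ/(3/4)): its argument vanishes at κ = 3/4, a square-root branch point, modulus 3/4.
The radius of convergence is the smallest modulus among the singular points: 3/4.
List the singular points by increasing real part (a conjugate pair: the negative imaginary part first).

Radius of convergence at 0: 3/4.
At -7/9: a logarithmic branch point.
At 3/4: an algebraic (square-root) branch point.


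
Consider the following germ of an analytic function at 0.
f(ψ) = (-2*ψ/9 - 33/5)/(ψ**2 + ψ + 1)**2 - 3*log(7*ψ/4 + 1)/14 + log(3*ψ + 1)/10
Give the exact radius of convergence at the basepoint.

Denominator factor (ψ**2 + ψ + 1)^2: discriminant -3, complex-conjugate roots (-1/2) + ((1/2)*sqrt(3))*i and (-1/2) - ((1/2)*sqrt(3))*i; poles of order 2, moduli 1 and 1.
Branch term (-3/14)*log(1 - ψ/(-4/7)): its argument vanishes at ψ = -4/7, a logarithmic branch point, modulus 4/7.
Branch term (1/10)*log(1 - ψ/(-1/3)): its argument vanishes at ψ = -1/3, a logarithmic branch point, modulus 1/3.
The radius of convergence is the smallest modulus among the singular points: 1/3.

The radius of convergence is 1/3.


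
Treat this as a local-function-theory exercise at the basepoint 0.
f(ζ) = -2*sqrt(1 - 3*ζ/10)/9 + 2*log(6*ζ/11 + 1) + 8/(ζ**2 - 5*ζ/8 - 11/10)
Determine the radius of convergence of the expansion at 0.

The radius of convergence is -5/16 + (1/80)*sqrt(7665).

Denominator factor (ζ**2 - 5*ζ/8 - 11/10): discriminant 1533/320, real irrational roots 5/16 + (1/80)*sqrt(7665) and 5/16 - (1/80)*sqrt(7665); poles of order 1, moduli 5/16 + (1/80)*sqrt(7665) and -5/16 + (1/80)*sqrt(7665).
Branch term (-2/9)*sqrt(1 - ζ/(10/3)): its argument vanishes at ζ = 10/3, a square-root branch point, modulus 10/3.
Branch term (2)*log(1 - ζ/(-11/6)): its argument vanishes at ζ = -11/6, a logarithmic branch point, modulus 11/6.
The radius of convergence is the smallest modulus among the singular points: -5/16 + (1/80)*sqrt(7665).


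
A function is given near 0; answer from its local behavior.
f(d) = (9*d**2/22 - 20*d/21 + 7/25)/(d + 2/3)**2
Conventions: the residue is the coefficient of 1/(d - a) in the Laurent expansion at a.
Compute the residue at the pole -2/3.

The residue is -346/231.

At the order-2 pole -2/3 set g(d) = (d - (-2/3))^2*f(d) = 9*d**2/22 - 20*d/21 + 7/25.
Order-2 pole: residue = g'(a); g'(-2/3) = -346/231, so the residue is -346/231.


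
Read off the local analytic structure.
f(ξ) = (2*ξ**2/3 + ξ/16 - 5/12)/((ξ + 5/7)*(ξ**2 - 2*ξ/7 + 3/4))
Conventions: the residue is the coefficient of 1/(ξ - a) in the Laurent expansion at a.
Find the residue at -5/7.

The residue is -95/1148.

At the order-1 pole -5/7 set g(ξ) = (ξ - (-5/7))*f(ξ) = (2*ξ**2/3 + ξ/16 - 5/12)/(ξ**2 - 2*ξ/7 + 3/4).
Simple pole: residue = g(a) at a = -5/7, which is -95/1148.


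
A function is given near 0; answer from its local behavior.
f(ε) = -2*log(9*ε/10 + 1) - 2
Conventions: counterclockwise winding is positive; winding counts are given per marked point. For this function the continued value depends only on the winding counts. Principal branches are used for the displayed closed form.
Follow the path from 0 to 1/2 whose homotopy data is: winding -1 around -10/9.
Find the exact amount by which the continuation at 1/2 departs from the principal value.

The rational part is single-valued and drops out of the difference; each branch term changes only by its own monodromy.
(-2)*log(1 - ε/(-10/9)): each positive loop around -10/9 adds 2*pi*i to the log, so winding -1 contributes (-2)*(-1)*2*pi*i = (4)*pi*i.
Summing the contributions at ε = 1/2 gives (4)*pi*i.

Continued minus principal equals (4)*pi*i.


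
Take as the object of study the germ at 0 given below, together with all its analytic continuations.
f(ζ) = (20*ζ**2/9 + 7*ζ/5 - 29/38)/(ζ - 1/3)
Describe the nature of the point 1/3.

The denominator factor ζ - 1/3 vanishes at 1/3 and appears to the power 1; the numerator there equals -763/15390, nonzero, and no other factor vanishes.
Hence a pole whose order is the multiplicity, 1.

The point is a pole of order 1.


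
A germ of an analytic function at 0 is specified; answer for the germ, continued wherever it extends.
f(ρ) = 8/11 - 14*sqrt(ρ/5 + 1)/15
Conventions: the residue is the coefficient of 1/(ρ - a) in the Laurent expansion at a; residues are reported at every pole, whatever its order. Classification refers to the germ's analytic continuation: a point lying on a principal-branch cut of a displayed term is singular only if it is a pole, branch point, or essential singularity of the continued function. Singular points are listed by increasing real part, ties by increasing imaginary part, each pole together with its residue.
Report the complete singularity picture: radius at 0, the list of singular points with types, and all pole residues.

Branch term (-14/15)*sqrt(1 - ρ/(-5)): its argument vanishes at ρ = -5, a square-root branch point, modulus 5.
The radius of convergence is the smallest modulus among the singular points: 5.

Radius of convergence at 0: 5.
At -5: an algebraic (square-root) branch point.


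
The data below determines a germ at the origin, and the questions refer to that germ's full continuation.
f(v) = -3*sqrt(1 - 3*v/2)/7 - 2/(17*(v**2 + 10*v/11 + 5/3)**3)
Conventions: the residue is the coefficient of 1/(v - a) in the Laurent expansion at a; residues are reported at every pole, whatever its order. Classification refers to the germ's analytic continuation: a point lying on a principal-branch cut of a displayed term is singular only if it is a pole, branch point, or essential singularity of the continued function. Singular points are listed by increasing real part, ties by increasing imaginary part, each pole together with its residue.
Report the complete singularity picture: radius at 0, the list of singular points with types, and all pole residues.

Radius of convergence at 0: 2/3.
At (-5/11) - ((1/33)*sqrt(1590))*i: a pole of order 3; residue -((4348377/20247272000)*sqrt(1590))*i.
At (-5/11) + ((1/33)*sqrt(1590))*i: a pole of order 3; residue ((4348377/20247272000)*sqrt(1590))*i.
At 2/3: an algebraic (square-root) branch point.

Denominator factor (v**2 + 10*v/11 + 5/3)^3: discriminant -2120/363, complex-conjugate roots (-5/11) + ((1/33)*sqrt(1590))*i and (-5/11) - ((1/33)*sqrt(1590))*i; poles of order 3, moduli (1/3)*sqrt(15) and (1/3)*sqrt(15).
Branch term (-3/7)*sqrt(1 - v/(2/3)): its argument vanishes at v = 2/3, a square-root branch point, modulus 2/3.
The radius of convergence is the smallest modulus among the singular points: 2/3.
The branch term is analytic at (-5/11) - ((1/33)*sqrt(1590))*i and contributes nothing to the residue; only the rational part matters.
The factor v**2 + 10*v/11 + 5/3 splits as (v - a)(v - a') with a = (-5/11) - ((1/33)*sqrt(1590))*i, a' = (-5/11) + ((1/33)*sqrt(1590))*i. At the order-3 pole a set g(v) = (v - a)^3*(rational part) = [-2/17] / (v - a')^3.
Order-3 pole: residue = g''(a)/2; g''((-5/11) - ((1/33)*sqrt(1590))*i) = -((4348377/10123636000)*sqrt(1590))*i, so the residue is -((4348377/20247272000)*sqrt(1590))*i.
The branch term is analytic at (-5/11) + ((1/33)*sqrt(1590))*i and contributes nothing to the residue; only the rational part matters.
The factor v**2 + 10*v/11 + 5/3 splits as (v - a)(v - a') with a = (-5/11) + ((1/33)*sqrt(1590))*i, a' = (-5/11) - ((1/33)*sqrt(1590))*i. At the order-3 pole a set g(v) = (v - a)^3*(rational part) = [-2/17] / (v - a')^3.
Order-3 pole: residue = g''(a)/2; g''((-5/11) + ((1/33)*sqrt(1590))*i) = ((4348377/10123636000)*sqrt(1590))*i, so the residue is ((4348377/20247272000)*sqrt(1590))*i.
List the singular points by increasing real part (a conjugate pair: the negative imaginary part first).


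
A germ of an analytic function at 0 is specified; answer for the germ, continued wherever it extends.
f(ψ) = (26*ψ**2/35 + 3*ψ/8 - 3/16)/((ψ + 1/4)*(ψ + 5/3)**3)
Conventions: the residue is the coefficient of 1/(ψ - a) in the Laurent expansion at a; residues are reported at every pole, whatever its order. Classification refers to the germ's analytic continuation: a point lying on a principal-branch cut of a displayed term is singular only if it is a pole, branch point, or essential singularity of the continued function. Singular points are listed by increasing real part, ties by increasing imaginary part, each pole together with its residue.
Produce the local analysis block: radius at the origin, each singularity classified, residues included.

Denominator factor (ψ + 1/4): pole of order 1 at -1/4, modulus 1/4.
Denominator factor (ψ + 5/3)^3: pole of order 3 at -5/3, modulus 5/3.
The radius of convergence is the smallest modulus among the singular points: 1/4.
At the order-3 pole -5/3 set g(ψ) = (ψ - (-5/3))^3*f(ψ) = (26*ψ**2/35 + 3*ψ/8 - 3/16)/(ψ + 1/4).
Order-3 pole: residue = g''(a)/2; g''(-5/3) = 28404/171955, so the residue is 14202/171955.
At the order-1 pole -1/4 set g(ψ) = (ψ - (-1/4))*f(ψ) = (26*ψ**2/35 + 3*ψ/8 - 3/16)/(ψ + 5/3)**3.
Simple pole: residue = g(a) at a = -1/4, which is -14202/171955.
List the singular points by increasing real part (a conjugate pair: the negative imaginary part first).

Radius of convergence at 0: 1/4.
At -5/3: a pole of order 3; residue 14202/171955.
At -1/4: a pole of order 1; residue -14202/171955.


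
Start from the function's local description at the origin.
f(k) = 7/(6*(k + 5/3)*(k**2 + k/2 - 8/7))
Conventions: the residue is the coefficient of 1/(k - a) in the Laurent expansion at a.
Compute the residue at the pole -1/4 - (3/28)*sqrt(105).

The residue is -147/202 - (833/9090)*sqrt(105).

The factor k**2 + k/2 - 8/7 splits as (k - a)(k - a') with a = -1/4 - (3/28)*sqrt(105), a' = -1/4 + (3/28)*sqrt(105). At the order-1 pole a set g(k) = (k - a)*f(k) = [7/(6*(k + 5/3))] / (k - a').
Simple pole: residue = g(a) at a = -1/4 - (3/28)*sqrt(105), which is -147/202 - (833/9090)*sqrt(105).


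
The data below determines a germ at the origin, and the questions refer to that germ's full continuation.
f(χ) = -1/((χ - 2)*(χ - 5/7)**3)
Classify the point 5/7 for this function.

The point is a pole of order 3.

The denominator factor χ - 5/7 vanishes at 5/7 and appears to the power 3; the numerator there equals -1, nonzero, and no other factor vanishes.
Hence a pole whose order is the multiplicity, 3.


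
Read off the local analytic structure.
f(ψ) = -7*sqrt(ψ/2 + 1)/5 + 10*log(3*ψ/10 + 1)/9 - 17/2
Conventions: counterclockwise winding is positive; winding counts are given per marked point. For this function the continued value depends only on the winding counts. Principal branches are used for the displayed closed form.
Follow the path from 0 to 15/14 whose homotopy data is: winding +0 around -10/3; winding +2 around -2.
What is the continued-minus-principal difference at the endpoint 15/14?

Continued minus principal equals 0.

The rational part is single-valued and drops out of the difference; each branch term changes only by its own monodromy.
(-7/5)*sqrt(1 - ψ/(-2)): winding +2 is even, the square root returns to the same sheet, contribution 0.
(10/9)*log(1 - ψ/(-10/3)): winding 0 around -10/3, so this term returns to its principal value, contribution 0.
Summing the contributions at ψ = 15/14 gives 0.


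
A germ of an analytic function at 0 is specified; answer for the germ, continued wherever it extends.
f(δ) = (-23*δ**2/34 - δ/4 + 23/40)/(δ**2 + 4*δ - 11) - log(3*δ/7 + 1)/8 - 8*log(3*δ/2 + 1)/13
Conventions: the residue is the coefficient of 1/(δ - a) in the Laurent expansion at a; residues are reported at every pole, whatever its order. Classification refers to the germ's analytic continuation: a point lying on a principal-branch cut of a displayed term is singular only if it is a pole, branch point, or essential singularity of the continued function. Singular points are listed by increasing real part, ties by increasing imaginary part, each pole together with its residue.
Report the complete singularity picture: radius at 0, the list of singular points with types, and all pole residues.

Denominator factor (δ**2 + 4*δ - 11): discriminant 60, real irrational roots -2 + sqrt(15) and -2 - sqrt(15); poles of order 1, moduli -2 + sqrt(15) and 2 + sqrt(15).
Branch term (-1/8)*log(1 - δ/(-7/3)): its argument vanishes at δ = -7/3, a logarithmic branch point, modulus 7/3.
Branch term (-8/13)*log(1 - δ/(-2/3)): its argument vanishes at δ = -2/3, a logarithmic branch point, modulus 2/3.
The radius of convergence is the smallest modulus among the singular points: 2/3.
The branch terms are analytic at -2 - sqrt(15) and contribute nothing to the residue; only the rational part matters.
The factor δ**2 + 4*δ - 11 splits as (δ - a)(δ - a') with a = -2 - sqrt(15), a' = -2 + sqrt(15). At the order-1 pole a set g(δ) = (δ - a)*(rational part) = [-23*δ**2/34 - δ/4 + 23/40] / (δ - a').
Simple pole: residue = g(a) at a = -2 - sqrt(15), which is 167/136 + (8009/20400)*sqrt(15).
The branch terms are analytic at -2 + sqrt(15) and contribute nothing to the residue; only the rational part matters.
The factor δ**2 + 4*δ - 11 splits as (δ - a)(δ - a') with a = -2 + sqrt(15), a' = -2 - sqrt(15). At the order-1 pole a set g(δ) = (δ - a)*(rational part) = [-23*δ**2/34 - δ/4 + 23/40] / (δ - a').
Simple pole: residue = g(a) at a = -2 + sqrt(15), which is 167/136 - (8009/20400)*sqrt(15).
List the singular points by increasing real part (a conjugate pair: the negative imaginary part first).

Radius of convergence at 0: 2/3.
At -2 - sqrt(15): a pole of order 1; residue 167/136 + (8009/20400)*sqrt(15).
At -7/3: a logarithmic branch point.
At -2/3: a logarithmic branch point.
At -2 + sqrt(15): a pole of order 1; residue 167/136 - (8009/20400)*sqrt(15).


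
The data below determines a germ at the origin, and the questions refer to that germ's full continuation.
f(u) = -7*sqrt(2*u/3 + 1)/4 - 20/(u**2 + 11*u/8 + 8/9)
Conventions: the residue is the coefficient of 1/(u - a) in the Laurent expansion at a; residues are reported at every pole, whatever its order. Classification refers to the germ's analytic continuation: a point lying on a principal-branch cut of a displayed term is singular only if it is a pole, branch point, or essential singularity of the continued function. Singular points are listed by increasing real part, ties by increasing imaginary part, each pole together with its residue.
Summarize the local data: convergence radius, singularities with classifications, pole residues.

Denominator factor (u**2 + 11*u/8 + 8/9): discriminant -959/576, complex-conjugate roots (-11/16) + ((1/48)*sqrt(959))*i and (-11/16) - ((1/48)*sqrt(959))*i; poles of order 1, moduli (2/3)*sqrt(2) and (2/3)*sqrt(2).
Branch term (-7/4)*sqrt(1 - u/(-3/2)): its argument vanishes at u = -3/2, a square-root branch point, modulus 3/2.
The radius of convergence is the smallest modulus among the singular points: (2/3)*sqrt(2).
The branch term is analytic at (-11/16) - ((1/48)*sqrt(959))*i and contributes nothing to the residue; only the rational part matters.
The factor u**2 + 11*u/8 + 8/9 splits as (u - a)(u - a') with a = (-11/16) - ((1/48)*sqrt(959))*i, a' = (-11/16) + ((1/48)*sqrt(959))*i. At the order-1 pole a set g(u) = (u - a)*(rational part) = [-20] / (u - a').
Simple pole: residue = g(a) at a = (-11/16) - ((1/48)*sqrt(959))*i, which is -((480/959)*sqrt(959))*i.
The branch term is analytic at (-11/16) + ((1/48)*sqrt(959))*i and contributes nothing to the residue; only the rational part matters.
The factor u**2 + 11*u/8 + 8/9 splits as (u - a)(u - a') with a = (-11/16) + ((1/48)*sqrt(959))*i, a' = (-11/16) - ((1/48)*sqrt(959))*i. At the order-1 pole a set g(u) = (u - a)*(rational part) = [-20] / (u - a').
Simple pole: residue = g(a) at a = (-11/16) + ((1/48)*sqrt(959))*i, which is ((480/959)*sqrt(959))*i.
List the singular points by increasing real part (a conjugate pair: the negative imaginary part first).

Radius of convergence at 0: (2/3)*sqrt(2).
At -3/2: an algebraic (square-root) branch point.
At (-11/16) - ((1/48)*sqrt(959))*i: a pole of order 1; residue -((480/959)*sqrt(959))*i.
At (-11/16) + ((1/48)*sqrt(959))*i: a pole of order 1; residue ((480/959)*sqrt(959))*i.


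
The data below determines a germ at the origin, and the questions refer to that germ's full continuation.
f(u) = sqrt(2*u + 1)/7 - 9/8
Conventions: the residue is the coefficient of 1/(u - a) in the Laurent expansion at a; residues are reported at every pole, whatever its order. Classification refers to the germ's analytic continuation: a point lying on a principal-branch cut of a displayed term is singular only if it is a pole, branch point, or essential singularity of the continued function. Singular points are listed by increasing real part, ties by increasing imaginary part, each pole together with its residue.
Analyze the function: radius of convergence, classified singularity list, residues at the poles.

Radius of convergence at 0: 1/2.
At -1/2: an algebraic (square-root) branch point.

Branch term (1/7)*sqrt(1 - u/(-1/2)): its argument vanishes at u = -1/2, a square-root branch point, modulus 1/2.
The radius of convergence is the smallest modulus among the singular points: 1/2.


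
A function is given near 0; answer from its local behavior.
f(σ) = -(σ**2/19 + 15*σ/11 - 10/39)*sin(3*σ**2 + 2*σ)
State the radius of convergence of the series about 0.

The factor -sin(3*σ**2 + 2*σ) is entire and contributes no finite singular point.
The polynomial part has no poles.
No finite singular points: the Taylor series at 0 converges everywhere.

The radius of convergence is infinite.


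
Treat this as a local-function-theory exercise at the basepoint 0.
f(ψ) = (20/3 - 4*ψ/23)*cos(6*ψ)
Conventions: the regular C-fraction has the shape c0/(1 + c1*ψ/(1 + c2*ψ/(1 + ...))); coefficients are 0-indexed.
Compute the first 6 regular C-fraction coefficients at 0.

Taylor coefficients (expand at 0): a_0 = 20/3, a_1 = -4/23, a_2 = -120, a_3 = 72/23, a_4 = 360, a_5 = -216/23.
c0 = a_0 = 20/3. Peel one level at a time: if S = 1 + c*ψ/S' with S'(0) = 1, then c is the ψ-coefficient of S and S' = c*ψ/(S - 1).
S_1 = c0/f = 1 + (3/115)*ψ + (238059/13225)*ψ^2 + ...; c1 = 3/115.
S_2 = c1*ψ/(S_1 - 1) = 1 + (-79353/115)*ψ + (476118)*ψ^2 + ...; c2 = -79353/115.
S_3 = c2*ψ/(S_2 - 1) = 1 + (690)*ψ + (-132250/8817)*ψ^2 + ...; c3 = 690.
S_4 = c3*ψ/(S_3 - 1) = 1 + (575/26451)*ψ + (-66140/699655401)*ψ^2 + ...; c4 = 575/26451.
S_5 = c4*ψ/(S_4 - 1) = 1 + (13228/3041865)*ψ + ...; c5 = 13228/3041865.

The regular C-fraction coefficients are [20/3, 3/115, -79353/115, 690, 575/26451, 13228/3041865].


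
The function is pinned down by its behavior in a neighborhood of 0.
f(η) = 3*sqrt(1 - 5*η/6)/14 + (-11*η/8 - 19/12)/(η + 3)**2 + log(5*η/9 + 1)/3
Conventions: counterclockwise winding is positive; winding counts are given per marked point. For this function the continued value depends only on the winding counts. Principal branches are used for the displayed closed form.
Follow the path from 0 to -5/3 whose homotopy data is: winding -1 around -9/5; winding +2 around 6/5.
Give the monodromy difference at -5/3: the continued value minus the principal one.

Continued minus principal equals -(2/3)*pi*i.

The rational part is single-valued and drops out of the difference; each branch term changes only by its own monodromy.
(1/3)*log(1 - η/(-9/5)): each positive loop around -9/5 adds 2*pi*i to the log, so winding -1 contributes (1/3)*(-1)*2*pi*i = -(2/3)*pi*i.
(3/14)*sqrt(1 - η/(6/5)): winding +2 is even, the square root returns to the same sheet, contribution 0.
Summing the contributions at η = -5/3 gives -(2/3)*pi*i.


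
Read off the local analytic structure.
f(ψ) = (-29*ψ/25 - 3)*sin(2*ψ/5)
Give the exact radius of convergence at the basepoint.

The factor sin(2*ψ/5) is entire and contributes no finite singular point.
The polynomial part has no poles.
No finite singular points: the Taylor series at 0 converges everywhere.

The radius of convergence is infinite.


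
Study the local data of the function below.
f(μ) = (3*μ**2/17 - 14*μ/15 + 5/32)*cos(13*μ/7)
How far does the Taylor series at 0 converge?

The factor cos(13*μ/7) is entire and contributes no finite singular point.
The polynomial part has no poles.
No finite singular points: the Taylor series at 0 converges everywhere.

The radius of convergence is infinite.


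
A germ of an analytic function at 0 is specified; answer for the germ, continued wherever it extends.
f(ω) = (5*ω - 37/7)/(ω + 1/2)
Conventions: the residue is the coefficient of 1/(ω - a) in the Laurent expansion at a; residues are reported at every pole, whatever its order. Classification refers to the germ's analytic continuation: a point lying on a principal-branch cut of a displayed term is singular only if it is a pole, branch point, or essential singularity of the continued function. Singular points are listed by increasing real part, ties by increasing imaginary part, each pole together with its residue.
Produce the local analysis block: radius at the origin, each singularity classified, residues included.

Denominator factor (ω + 1/2): pole of order 1 at -1/2, modulus 1/2.
The radius of convergence is the smallest modulus among the singular points: 1/2.
At the order-1 pole -1/2 set g(ω) = (ω - (-1/2))*f(ω) = 5*ω - 37/7.
Simple pole: residue = g(a) at a = -1/2, which is -109/14.

Radius of convergence at 0: 1/2.
At -1/2: a pole of order 1; residue -109/14.


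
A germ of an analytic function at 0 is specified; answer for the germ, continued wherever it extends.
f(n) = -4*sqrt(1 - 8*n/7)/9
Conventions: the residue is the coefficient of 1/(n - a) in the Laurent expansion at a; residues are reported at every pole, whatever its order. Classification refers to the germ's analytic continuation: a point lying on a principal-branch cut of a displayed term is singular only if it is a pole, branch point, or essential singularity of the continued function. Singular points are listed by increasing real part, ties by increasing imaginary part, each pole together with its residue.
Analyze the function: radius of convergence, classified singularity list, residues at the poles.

Branch term (-4/9)*sqrt(1 - n/(7/8)): its argument vanishes at n = 7/8, a square-root branch point, modulus 7/8.
The radius of convergence is the smallest modulus among the singular points: 7/8.

Radius of convergence at 0: 7/8.
At 7/8: an algebraic (square-root) branch point.


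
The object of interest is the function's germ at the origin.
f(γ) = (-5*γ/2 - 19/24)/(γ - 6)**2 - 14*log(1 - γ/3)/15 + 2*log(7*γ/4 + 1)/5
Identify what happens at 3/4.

The point is a regular point.

Denominator factors: γ - 6 = -21/4 at γ = 3/4 — none vanishes.
Branch term log(1 - γ/(3)): argument at 3/4 is 3/4, nonzero, so 3/4 is not its branch point (a point on a principal cut is still regular for the continued germ).
Branch term log(1 - γ/(-4/7)): argument at 3/4 is 37/16, nonzero, so 3/4 is not its branch point (a point on a principal cut is still regular for the continued germ).
So the germ continues analytically to 3/4.


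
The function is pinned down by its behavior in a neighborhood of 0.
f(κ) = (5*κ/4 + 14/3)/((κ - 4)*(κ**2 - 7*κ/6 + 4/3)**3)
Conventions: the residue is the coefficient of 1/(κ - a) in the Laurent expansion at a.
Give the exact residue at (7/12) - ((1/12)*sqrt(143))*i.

The residue is (-261/109744) - ((8564875101/320914173008)*sqrt(143))*i.

The factor κ**2 - 7*κ/6 + 4/3 splits as (κ - a)(κ - a') with a = (7/12) - ((1/12)*sqrt(143))*i, a' = (7/12) + ((1/12)*sqrt(143))*i. At the order-3 pole a set g(κ) = (κ - a)^3*f(κ) = [(5*κ/4 + 14/3)/(κ - 4)] / (κ - a')^3.
Order-3 pole: residue = g''(a)/2; g''((7/12) - ((1/12)*sqrt(143))*i) = (-261/54872) - ((8564875101/160457086504)*sqrt(143))*i, so the residue is (-261/109744) - ((8564875101/320914173008)*sqrt(143))*i.
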